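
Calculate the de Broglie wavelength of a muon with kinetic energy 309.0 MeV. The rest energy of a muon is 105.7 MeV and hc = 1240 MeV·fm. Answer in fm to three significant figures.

λ = 3.09 fm

Total energy E = KE + m₀c² = 309.0 + 105.7 = 414.7 MeV.
(pc)² = E² − (m₀c²)² = (414.7)² − (105.7)² = 1.608 × 10⁵ MeV², so pc = 401.0 MeV.
λ = hc/(pc) = 1240 MeV·fm / 401.0 MeV = 3.09 fm.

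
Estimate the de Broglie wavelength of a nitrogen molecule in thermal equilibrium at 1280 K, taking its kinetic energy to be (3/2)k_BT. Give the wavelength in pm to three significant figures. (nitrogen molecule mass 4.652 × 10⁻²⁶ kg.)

KE = (3/2)k_BT = 1.5 × 1.381 × 10⁻²³ × 1280 = 2.652 × 10⁻²⁰ J.
p = √(2mKE) = √(2 × 4.652 × 10⁻²⁶ × 2.652 × 10⁻²⁰) = 4.967 × 10⁻²³ kg·m/s.
λ = h/p = 1.33 × 10⁻¹¹ m = 13.3 pm.

λ = 13.3 pm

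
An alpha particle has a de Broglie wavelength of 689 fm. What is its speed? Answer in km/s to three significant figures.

v = 145 km/s

p = h/λ = 6.626 × 10⁻³⁴ / 6.890 × 10⁻¹³ = 9.617 × 10⁻²² kg·m/s.
v = p/m = 9.617 × 10⁻²² / 6.645 × 10⁻²⁷ = 1.45 × 10⁵ m/s = 145 km/s.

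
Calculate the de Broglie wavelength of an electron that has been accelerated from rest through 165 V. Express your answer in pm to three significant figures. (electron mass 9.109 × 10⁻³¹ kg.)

KE = eV = 1.602 × 10⁻¹⁹ × 165.0 = 2.643 × 10⁻¹⁷ J.
p = √(2mKE) = √(2 × 9.109 × 10⁻³¹ × 2.643 × 10⁻¹⁷) = 6.939 × 10⁻²⁴ kg·m/s.
λ = h/p = 6.626 × 10⁻³⁴ / 6.939 × 10⁻²⁴ = 9.55 × 10⁻¹¹ m = 95.5 pm.

λ = 95.5 pm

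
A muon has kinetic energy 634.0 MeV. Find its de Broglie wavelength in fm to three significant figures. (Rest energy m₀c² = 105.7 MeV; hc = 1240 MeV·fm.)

Total energy E = KE + m₀c² = 634.0 + 105.7 = 739.7 MeV.
(pc)² = E² − (m₀c²)² = (739.7)² − (105.7)² = 5.360 × 10⁵ MeV², so pc = 732.1 MeV.
λ = hc/(pc) = 1240 MeV·fm / 732.1 MeV = 1.69 fm.

λ = 1.69 fm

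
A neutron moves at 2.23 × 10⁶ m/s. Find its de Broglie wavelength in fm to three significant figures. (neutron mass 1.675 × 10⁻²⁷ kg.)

λ = 177 fm

p = mv = 1.675 × 10⁻²⁷ × 2.23 × 10⁶ = 3.735 × 10⁻²¹ kg·m/s.
λ = h/p = 6.626 × 10⁻³⁴ / 3.735 × 10⁻²¹ = 1.77 × 10⁻¹³ m = 177 fm.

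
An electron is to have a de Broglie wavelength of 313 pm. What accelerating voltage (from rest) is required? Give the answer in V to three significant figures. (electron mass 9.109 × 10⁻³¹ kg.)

V = 15.4 V

p = h/λ = 6.626 × 10⁻³⁴ / 3.130 × 10⁻¹⁰ = 2.117 × 10⁻²⁴ kg·m/s.
KE = p²/(2m) = 2.460 × 10⁻¹⁸ J.
V = KE/e = 2.460 × 10⁻¹⁸ / (1.602 × 10⁻¹⁹) = 15.4 V.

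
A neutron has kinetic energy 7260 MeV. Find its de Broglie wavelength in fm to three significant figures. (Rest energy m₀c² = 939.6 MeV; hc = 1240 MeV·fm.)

Total energy E = KE + m₀c² = 7260 + 939.6 = 8199.6 MeV.
(pc)² = E² − (m₀c²)² = (8199.6)² − (939.6)² = 6.635 × 10⁷ MeV², so pc = 8146 MeV.
λ = hc/(pc) = 1240 MeV·fm / 8146 MeV = 0.152 fm.

λ = 0.152 fm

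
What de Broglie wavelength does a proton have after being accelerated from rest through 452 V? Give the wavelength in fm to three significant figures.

λ = 1350 fm

KE = eV = 1.602 × 10⁻¹⁹ × 452.0 = 7.241 × 10⁻¹⁷ J.
p = √(2mKE) = √(2 × 1.673 × 10⁻²⁷ × 7.241 × 10⁻¹⁷) = 4.922 × 10⁻²² kg·m/s.
λ = h/p = 6.626 × 10⁻³⁴ / 4.922 × 10⁻²² = 1.35 × 10⁻¹² m = 1350 fm.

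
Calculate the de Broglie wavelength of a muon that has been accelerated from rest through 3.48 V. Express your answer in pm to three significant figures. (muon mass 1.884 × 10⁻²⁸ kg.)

λ = 45.7 pm

KE = eV = 1.602 × 10⁻¹⁹ × 3.480 = 5.575 × 10⁻¹⁹ J.
p = √(2mKE) = √(2 × 1.884 × 10⁻²⁸ × 5.575 × 10⁻¹⁹) = 1.449 × 10⁻²³ kg·m/s.
λ = h/p = 6.626 × 10⁻³⁴ / 1.449 × 10⁻²³ = 4.57 × 10⁻¹¹ m = 45.7 pm.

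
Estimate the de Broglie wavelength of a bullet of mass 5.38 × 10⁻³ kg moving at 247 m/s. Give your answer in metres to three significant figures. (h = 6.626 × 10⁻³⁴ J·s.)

λ = 4.99 × 10⁻³⁴ m

p = mv = 5.38 × 10⁻³ × 247 = 1.329 kg·m/s.
λ = h/p = 6.626 × 10⁻³⁴ / 1.329 = 4.99 × 10⁻³⁴ m.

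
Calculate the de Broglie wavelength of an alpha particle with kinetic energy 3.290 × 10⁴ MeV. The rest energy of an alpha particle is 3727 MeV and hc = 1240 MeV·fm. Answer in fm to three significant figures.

Total energy E = KE + m₀c² = 3.290 × 10⁴ + 3727 = 36627 MeV.
(pc)² = E² − (m₀c²)² = (36627)² − (3727)² = 1.328 × 10⁹ MeV², so pc = 3.644 × 10⁴ MeV.
λ = hc/(pc) = 1240 MeV·fm / 3.644 × 10⁴ MeV = 0.0340 fm.

λ = 0.0340 fm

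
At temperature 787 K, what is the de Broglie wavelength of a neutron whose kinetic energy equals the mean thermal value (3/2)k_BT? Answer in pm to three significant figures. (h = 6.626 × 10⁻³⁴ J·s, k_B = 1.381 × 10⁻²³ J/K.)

KE = (3/2)k_BT = 1.5 × 1.381 × 10⁻²³ × 787 = 1.630 × 10⁻²⁰ J.
p = √(2mKE) = √(2 × 1.675 × 10⁻²⁷ × 1.630 × 10⁻²⁰) = 7.390 × 10⁻²⁴ kg·m/s.
λ = h/p = 8.97 × 10⁻¹¹ m = 89.7 pm.

λ = 89.7 pm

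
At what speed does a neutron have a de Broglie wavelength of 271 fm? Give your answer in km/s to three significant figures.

v = 1460 km/s

p = h/λ = 6.626 × 10⁻³⁴ / 2.710 × 10⁻¹³ = 2.445 × 10⁻²¹ kg·m/s.
v = p/m = 2.445 × 10⁻²¹ / 1.675 × 10⁻²⁷ = 1.46 × 10⁶ m/s = 1460 km/s.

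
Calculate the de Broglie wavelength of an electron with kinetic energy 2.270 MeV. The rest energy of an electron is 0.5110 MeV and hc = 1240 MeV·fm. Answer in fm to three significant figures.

Total energy E = KE + m₀c² = 2.270 + 0.5110 = 2.7810 MeV.
(pc)² = E² − (m₀c²)² = (2.7810)² − (0.5110)² = 7.473 MeV², so pc = 2.734 MeV.
λ = hc/(pc) = 1240 MeV·fm / 2.734 MeV = 454 fm.

λ = 454 fm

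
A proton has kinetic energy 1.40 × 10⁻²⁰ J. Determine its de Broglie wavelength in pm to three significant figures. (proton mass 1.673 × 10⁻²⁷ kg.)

λ = 96.8 pm

p = √(2mKE) = √(2 × 1.673 × 10⁻²⁷ × 1.400 × 10⁻²⁰) = 6.844 × 10⁻²⁴ kg·m/s.
λ = h/p = 6.626 × 10⁻³⁴ / 6.844 × 10⁻²⁴ = 9.68 × 10⁻¹¹ m = 96.8 pm.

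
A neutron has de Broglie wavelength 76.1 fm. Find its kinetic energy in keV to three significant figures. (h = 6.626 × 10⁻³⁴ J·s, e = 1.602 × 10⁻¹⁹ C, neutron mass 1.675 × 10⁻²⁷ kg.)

p = h/λ = 6.626 × 10⁻³⁴ / 7.610 × 10⁻¹⁴ = 8.707 × 10⁻²¹ kg·m/s.
KE = p²/(2m) = (8.707 × 10⁻²¹)² / (2 × 1.675 × 10⁻²⁷) = 2.263 × 10⁻¹⁴ J = 141 keV.

KE = 141 keV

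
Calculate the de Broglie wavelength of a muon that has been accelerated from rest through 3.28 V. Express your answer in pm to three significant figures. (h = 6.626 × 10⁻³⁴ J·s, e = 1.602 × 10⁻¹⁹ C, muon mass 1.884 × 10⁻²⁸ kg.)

KE = eV = 1.602 × 10⁻¹⁹ × 3.280 = 5.255 × 10⁻¹⁹ J.
p = √(2mKE) = √(2 × 1.884 × 10⁻²⁸ × 5.255 × 10⁻¹⁹) = 1.407 × 10⁻²³ kg·m/s.
λ = h/p = 6.626 × 10⁻³⁴ / 1.407 × 10⁻²³ = 4.71 × 10⁻¹¹ m = 47.1 pm.

λ = 47.1 pm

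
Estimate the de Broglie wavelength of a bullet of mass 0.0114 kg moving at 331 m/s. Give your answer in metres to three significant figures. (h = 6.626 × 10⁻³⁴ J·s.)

λ = 1.76 × 10⁻³⁴ m

p = mv = 0.0114 × 331 = 3.773 kg·m/s.
λ = h/p = 6.626 × 10⁻³⁴ / 3.773 = 1.76 × 10⁻³⁴ m.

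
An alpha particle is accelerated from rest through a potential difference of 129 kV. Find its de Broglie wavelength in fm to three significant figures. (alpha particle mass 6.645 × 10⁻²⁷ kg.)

KE = 2eV = 2 × 1.602 × 10⁻¹⁹ × 1.290 × 10⁵ = 4.133 × 10⁻¹⁴ J.
p = √(2mKE) = √(2 × 6.645 × 10⁻²⁷ × 4.133 × 10⁻¹⁴) = 2.344 × 10⁻²⁰ kg·m/s.
λ = h/p = 6.626 × 10⁻³⁴ / 2.344 × 10⁻²⁰ = 2.83 × 10⁻¹⁴ m = 28.3 fm.

λ = 28.3 fm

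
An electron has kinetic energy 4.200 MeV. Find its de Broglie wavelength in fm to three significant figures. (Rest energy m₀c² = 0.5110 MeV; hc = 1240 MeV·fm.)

Total energy E = KE + m₀c² = 4.200 + 0.5110 = 4.7110 MeV.
(pc)² = E² − (m₀c²)² = (4.7110)² − (0.5110)² = 21.93 MeV², so pc = 4.683 MeV.
λ = hc/(pc) = 1240 MeV·fm / 4.683 MeV = 265 fm.

λ = 265 fm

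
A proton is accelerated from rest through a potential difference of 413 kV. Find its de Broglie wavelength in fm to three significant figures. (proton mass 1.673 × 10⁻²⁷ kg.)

λ = 44.5 fm

KE = eV = 1.602 × 10⁻¹⁹ × 4.130 × 10⁵ = 6.616 × 10⁻¹⁴ J.
p = √(2mKE) = √(2 × 1.673 × 10⁻²⁷ × 6.616 × 10⁻¹⁴) = 1.488 × 10⁻²⁰ kg·m/s.
λ = h/p = 6.626 × 10⁻³⁴ / 1.488 × 10⁻²⁰ = 4.45 × 10⁻¹⁴ m = 44.5 fm.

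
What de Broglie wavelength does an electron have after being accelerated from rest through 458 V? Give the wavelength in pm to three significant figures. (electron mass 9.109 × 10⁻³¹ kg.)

λ = 57.3 pm

KE = eV = 1.602 × 10⁻¹⁹ × 458.0 = 7.337 × 10⁻¹⁷ J.
p = √(2mKE) = √(2 × 9.109 × 10⁻³¹ × 7.337 × 10⁻¹⁷) = 1.156 × 10⁻²³ kg·m/s.
λ = h/p = 6.626 × 10⁻³⁴ / 1.156 × 10⁻²³ = 5.73 × 10⁻¹¹ m = 57.3 pm.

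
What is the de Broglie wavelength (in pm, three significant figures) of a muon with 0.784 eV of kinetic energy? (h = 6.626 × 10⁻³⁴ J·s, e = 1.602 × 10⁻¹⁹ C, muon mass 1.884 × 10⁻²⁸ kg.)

λ = 96.3 pm

KE = 0.784 eV = 1.256 × 10⁻¹⁹ J.
p = √(2mKE) = √(2 × 1.884 × 10⁻²⁸ × 1.256 × 10⁻¹⁹) = 6.879 × 10⁻²⁴ kg·m/s.
λ = h/p = 6.626 × 10⁻³⁴ / 6.879 × 10⁻²⁴ = 9.63 × 10⁻¹¹ m = 96.3 pm.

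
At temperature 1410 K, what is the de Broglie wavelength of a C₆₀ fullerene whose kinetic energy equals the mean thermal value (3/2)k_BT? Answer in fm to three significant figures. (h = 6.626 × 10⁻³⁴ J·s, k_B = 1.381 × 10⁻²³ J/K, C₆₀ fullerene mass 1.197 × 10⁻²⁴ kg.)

KE = (3/2)k_BT = 1.5 × 1.381 × 10⁻²³ × 1410 = 2.921 × 10⁻²⁰ J.
p = √(2mKE) = √(2 × 1.197 × 10⁻²⁴ × 2.921 × 10⁻²⁰) = 2.644 × 10⁻²² kg·m/s.
λ = h/p = 2.51 × 10⁻¹² m = 2510 fm.

λ = 2510 fm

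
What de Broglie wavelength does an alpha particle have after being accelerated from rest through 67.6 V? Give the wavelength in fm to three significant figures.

KE = 2eV = 2 × 1.602 × 10⁻¹⁹ × 67.60 = 2.166 × 10⁻¹⁷ J.
p = √(2mKE) = √(2 × 6.645 × 10⁻²⁷ × 2.166 × 10⁻¹⁷) = 5.365 × 10⁻²² kg·m/s.
λ = h/p = 6.626 × 10⁻³⁴ / 5.365 × 10⁻²² = 1.24 × 10⁻¹² m = 1240 fm.

λ = 1240 fm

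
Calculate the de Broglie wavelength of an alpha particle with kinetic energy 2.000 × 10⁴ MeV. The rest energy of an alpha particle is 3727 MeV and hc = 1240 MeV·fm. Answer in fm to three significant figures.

λ = 0.0529 fm

Total energy E = KE + m₀c² = 2.000 × 10⁴ + 3727 = 23727 MeV.
(pc)² = E² − (m₀c²)² = (23727)² − (3727)² = 5.491 × 10⁸ MeV², so pc = 2.343 × 10⁴ MeV.
λ = hc/(pc) = 1240 MeV·fm / 2.343 × 10⁴ MeV = 0.0529 fm.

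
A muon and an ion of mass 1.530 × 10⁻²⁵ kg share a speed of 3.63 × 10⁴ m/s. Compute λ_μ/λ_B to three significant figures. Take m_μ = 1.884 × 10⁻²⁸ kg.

At fixed v, p = mv so λ = h/(mv) ∝ 1/m.
λ_μ/λ_B = m_B/m_μ = 1.530 × 10⁻²⁵/1.884 × 10⁻²⁸ = 812.

λ_μ/λ_B = 812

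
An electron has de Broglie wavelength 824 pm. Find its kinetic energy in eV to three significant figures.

p = h/λ = 6.626 × 10⁻³⁴ / 8.240 × 10⁻¹⁰ = 8.041 × 10⁻²⁵ kg·m/s.
KE = p²/(2m) = (8.041 × 10⁻²⁵)² / (2 × 9.109 × 10⁻³¹) = 3.549 × 10⁻¹⁹ J = 2.22 eV.

KE = 2.22 eV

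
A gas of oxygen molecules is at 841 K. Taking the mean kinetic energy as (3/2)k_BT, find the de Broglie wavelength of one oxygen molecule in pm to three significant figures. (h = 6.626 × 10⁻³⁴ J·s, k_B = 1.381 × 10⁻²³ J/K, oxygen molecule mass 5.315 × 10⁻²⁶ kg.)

λ = 15.4 pm

KE = (3/2)k_BT = 1.5 × 1.381 × 10⁻²³ × 841 = 1.742 × 10⁻²⁰ J.
p = √(2mKE) = √(2 × 5.315 × 10⁻²⁶ × 1.742 × 10⁻²⁰) = 4.303 × 10⁻²³ kg·m/s.
λ = h/p = 1.54 × 10⁻¹¹ m = 15.4 pm.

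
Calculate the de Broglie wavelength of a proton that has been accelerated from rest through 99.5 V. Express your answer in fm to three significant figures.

KE = eV = 1.602 × 10⁻¹⁹ × 99.50 = 1.594 × 10⁻¹⁷ J.
p = √(2mKE) = √(2 × 1.673 × 10⁻²⁷ × 1.594 × 10⁻¹⁷) = 2.309 × 10⁻²² kg·m/s.
λ = h/p = 6.626 × 10⁻³⁴ / 2.309 × 10⁻²² = 2.87 × 10⁻¹² m = 2870 fm.

λ = 2870 fm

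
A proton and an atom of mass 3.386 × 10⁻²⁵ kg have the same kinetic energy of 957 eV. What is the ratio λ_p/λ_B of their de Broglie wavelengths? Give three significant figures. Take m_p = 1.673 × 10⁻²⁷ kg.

At fixed KE, p = √(2mKE) so λ = h/p ∝ 1/√m.
λ_p/λ_B = √(m_B/m_p) = √(3.386 × 10⁻²⁵/1.673 × 10⁻²⁷) = √(202.4) = 14.2.

λ_p/λ_B = 14.2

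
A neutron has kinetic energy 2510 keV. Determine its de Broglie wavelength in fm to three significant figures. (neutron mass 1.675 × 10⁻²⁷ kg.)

KE = 2510 keV = 4.021 × 10⁻¹³ J.
p = √(2mKE) = √(2 × 1.675 × 10⁻²⁷ × 4.021 × 10⁻¹³) = 3.670 × 10⁻²⁰ kg·m/s.
λ = h/p = 6.626 × 10⁻³⁴ / 3.670 × 10⁻²⁰ = 1.81 × 10⁻¹⁴ m = 18.1 fm.

λ = 18.1 fm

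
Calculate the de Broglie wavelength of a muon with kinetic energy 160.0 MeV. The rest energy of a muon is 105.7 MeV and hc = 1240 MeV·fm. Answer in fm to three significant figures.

λ = 5.09 fm

Total energy E = KE + m₀c² = 160.0 + 105.7 = 265.7 MeV.
(pc)² = E² − (m₀c²)² = (265.7)² − (105.7)² = 5.942 × 10⁴ MeV², so pc = 243.8 MeV.
λ = hc/(pc) = 1240 MeV·fm / 243.8 MeV = 5.09 fm.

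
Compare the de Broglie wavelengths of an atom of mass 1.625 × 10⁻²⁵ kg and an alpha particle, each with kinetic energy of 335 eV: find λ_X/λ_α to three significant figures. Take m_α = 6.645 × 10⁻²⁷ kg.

At fixed KE, p = √(2mKE) so λ = h/p ∝ 1/√m.
λ_X/λ_α = √(m_α/m_X) = √(6.645 × 10⁻²⁷/1.625 × 10⁻²⁵) = √(0.04089) = 0.202.

λ_X/λ_α = 0.202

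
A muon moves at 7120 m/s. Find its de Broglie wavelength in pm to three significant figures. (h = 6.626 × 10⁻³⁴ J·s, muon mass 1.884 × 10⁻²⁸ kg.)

p = mv = 1.884 × 10⁻²⁸ × 7120 = 1.341 × 10⁻²⁴ kg·m/s.
λ = h/p = 6.626 × 10⁻³⁴ / 1.341 × 10⁻²⁴ = 4.94 × 10⁻¹⁰ m = 494 pm.

λ = 494 pm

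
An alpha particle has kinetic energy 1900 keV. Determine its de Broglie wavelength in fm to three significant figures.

λ = 10.4 fm

KE = 1900 keV = 3.044 × 10⁻¹³ J.
p = √(2mKE) = √(2 × 6.645 × 10⁻²⁷ × 3.044 × 10⁻¹³) = 6.360 × 10⁻²⁰ kg·m/s.
λ = h/p = 6.626 × 10⁻³⁴ / 6.360 × 10⁻²⁰ = 1.04 × 10⁻¹⁴ m = 10.4 fm.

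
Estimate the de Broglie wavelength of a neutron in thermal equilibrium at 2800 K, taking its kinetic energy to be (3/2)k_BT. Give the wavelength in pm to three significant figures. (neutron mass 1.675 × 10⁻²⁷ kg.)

λ = 47.5 pm

KE = (3/2)k_BT = 1.5 × 1.381 × 10⁻²³ × 2800 = 5.800 × 10⁻²⁰ J.
p = √(2mKE) = √(2 × 1.675 × 10⁻²⁷ × 5.800 × 10⁻²⁰) = 1.394 × 10⁻²³ kg·m/s.
λ = h/p = 4.75 × 10⁻¹¹ m = 47.5 pm.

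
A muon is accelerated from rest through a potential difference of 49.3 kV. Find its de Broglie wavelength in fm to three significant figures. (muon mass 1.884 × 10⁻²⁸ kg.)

KE = eV = 1.602 × 10⁻¹⁹ × 4.930 × 10⁴ = 7.898 × 10⁻¹⁵ J.
p = √(2mKE) = √(2 × 1.884 × 10⁻²⁸ × 7.898 × 10⁻¹⁵) = 1.725 × 10⁻²¹ kg·m/s.
λ = h/p = 6.626 × 10⁻³⁴ / 1.725 × 10⁻²¹ = 3.84 × 10⁻¹³ m = 384 fm.

λ = 384 fm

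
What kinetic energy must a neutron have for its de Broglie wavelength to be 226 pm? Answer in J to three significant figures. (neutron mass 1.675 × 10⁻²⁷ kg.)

p = h/λ = 6.626 × 10⁻³⁴ / 2.260 × 10⁻¹⁰ = 2.932 × 10⁻²⁴ kg·m/s.
KE = p²/(2m) = (2.932 × 10⁻²⁴)² / (2 × 1.675 × 10⁻²⁷) = 2.566 × 10⁻²¹ J = 2.57 × 10⁻²¹ J.

KE = 2.57 × 10⁻²¹ J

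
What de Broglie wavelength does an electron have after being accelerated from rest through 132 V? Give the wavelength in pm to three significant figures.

λ = 107 pm

KE = eV = 1.602 × 10⁻¹⁹ × 132.0 = 2.115 × 10⁻¹⁷ J.
p = √(2mKE) = √(2 × 9.109 × 10⁻³¹ × 2.115 × 10⁻¹⁷) = 6.207 × 10⁻²⁴ kg·m/s.
λ = h/p = 6.626 × 10⁻³⁴ / 6.207 × 10⁻²⁴ = 1.07 × 10⁻¹⁰ m = 107 pm.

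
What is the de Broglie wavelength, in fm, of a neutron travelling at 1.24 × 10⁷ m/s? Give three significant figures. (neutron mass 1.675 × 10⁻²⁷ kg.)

λ = 31.9 fm

p = mv = 1.675 × 10⁻²⁷ × 1.24 × 10⁷ = 2.077 × 10⁻²⁰ kg·m/s.
λ = h/p = 6.626 × 10⁻³⁴ / 2.077 × 10⁻²⁰ = 3.19 × 10⁻¹⁴ m = 31.9 fm.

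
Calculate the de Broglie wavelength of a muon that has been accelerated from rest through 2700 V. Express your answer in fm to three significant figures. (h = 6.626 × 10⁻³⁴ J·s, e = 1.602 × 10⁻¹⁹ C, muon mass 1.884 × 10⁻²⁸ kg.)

KE = eV = 1.602 × 10⁻¹⁹ × 2700 = 4.325 × 10⁻¹⁶ J.
p = √(2mKE) = √(2 × 1.884 × 10⁻²⁸ × 4.325 × 10⁻¹⁶) = 4.037 × 10⁻²² kg·m/s.
λ = h/p = 6.626 × 10⁻³⁴ / 4.037 × 10⁻²² = 1.64 × 10⁻¹² m = 1640 fm.

λ = 1640 fm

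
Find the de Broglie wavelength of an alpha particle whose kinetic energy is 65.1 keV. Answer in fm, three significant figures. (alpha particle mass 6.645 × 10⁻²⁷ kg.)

KE = 65.1 keV = 1.043 × 10⁻¹⁴ J.
p = √(2mKE) = √(2 × 6.645 × 10⁻²⁷ × 1.043 × 10⁻¹⁴) = 1.177 × 10⁻²⁰ kg·m/s.
λ = h/p = 6.626 × 10⁻³⁴ / 1.177 × 10⁻²⁰ = 5.63 × 10⁻¹⁴ m = 56.3 fm.

λ = 56.3 fm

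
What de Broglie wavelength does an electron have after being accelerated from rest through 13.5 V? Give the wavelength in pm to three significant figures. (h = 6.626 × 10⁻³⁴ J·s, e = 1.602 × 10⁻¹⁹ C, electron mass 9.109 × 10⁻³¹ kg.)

λ = 334 pm

KE = eV = 1.602 × 10⁻¹⁹ × 13.50 = 2.163 × 10⁻¹⁸ J.
p = √(2mKE) = √(2 × 9.109 × 10⁻³¹ × 2.163 × 10⁻¹⁸) = 1.985 × 10⁻²⁴ kg·m/s.
λ = h/p = 6.626 × 10⁻³⁴ / 1.985 × 10⁻²⁴ = 3.34 × 10⁻¹⁰ m = 334 pm.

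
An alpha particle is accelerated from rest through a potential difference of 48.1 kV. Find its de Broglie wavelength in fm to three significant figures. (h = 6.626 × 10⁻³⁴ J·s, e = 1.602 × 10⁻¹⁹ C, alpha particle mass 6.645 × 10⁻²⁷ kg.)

λ = 46.3 fm

KE = 2eV = 2 × 1.602 × 10⁻¹⁹ × 4.810 × 10⁴ = 1.541 × 10⁻¹⁴ J.
p = √(2mKE) = √(2 × 6.645 × 10⁻²⁷ × 1.541 × 10⁻¹⁴) = 1.431 × 10⁻²⁰ kg·m/s.
λ = h/p = 6.626 × 10⁻³⁴ / 1.431 × 10⁻²⁰ = 4.63 × 10⁻¹⁴ m = 46.3 fm.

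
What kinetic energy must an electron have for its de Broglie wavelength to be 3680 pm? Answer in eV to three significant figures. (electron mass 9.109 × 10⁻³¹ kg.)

p = h/λ = 6.626 × 10⁻³⁴ / 3.680 × 10⁻⁹ = 1.801 × 10⁻²⁵ kg·m/s.
KE = p²/(2m) = (1.801 × 10⁻²⁵)² / (2 × 9.109 × 10⁻³¹) = 1.780 × 10⁻²⁰ J = 0.111 eV.

KE = 0.111 eV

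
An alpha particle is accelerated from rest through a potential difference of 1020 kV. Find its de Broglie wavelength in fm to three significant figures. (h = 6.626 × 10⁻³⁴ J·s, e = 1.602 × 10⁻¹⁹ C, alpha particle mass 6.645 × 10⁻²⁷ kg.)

λ = 10.1 fm

KE = 2eV = 2 × 1.602 × 10⁻¹⁹ × 1.020 × 10⁶ = 3.268 × 10⁻¹³ J.
p = √(2mKE) = √(2 × 6.645 × 10⁻²⁷ × 3.268 × 10⁻¹³) = 6.590 × 10⁻²⁰ kg·m/s.
λ = h/p = 6.626 × 10⁻³⁴ / 6.590 × 10⁻²⁰ = 1.01 × 10⁻¹⁴ m = 10.1 fm.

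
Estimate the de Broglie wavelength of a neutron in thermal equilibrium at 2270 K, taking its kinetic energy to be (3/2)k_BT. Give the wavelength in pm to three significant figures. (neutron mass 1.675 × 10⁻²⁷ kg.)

KE = (3/2)k_BT = 1.5 × 1.381 × 10⁻²³ × 2270 = 4.702 × 10⁻²⁰ J.
p = √(2mKE) = √(2 × 1.675 × 10⁻²⁷ × 4.702 × 10⁻²⁰) = 1.255 × 10⁻²³ kg·m/s.
λ = h/p = 5.28 × 10⁻¹¹ m = 52.8 pm.

λ = 52.8 pm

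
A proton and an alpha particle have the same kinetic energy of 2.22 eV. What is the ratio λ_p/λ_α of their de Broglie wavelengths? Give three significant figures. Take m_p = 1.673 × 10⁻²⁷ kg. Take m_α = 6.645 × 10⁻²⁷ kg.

At fixed KE, p = √(2mKE) so λ = h/p ∝ 1/√m.
λ_p/λ_α = √(m_α/m_p) = √(6.645 × 10⁻²⁷/1.673 × 10⁻²⁷) = √(3.972) = 1.99.

λ_p/λ_α = 1.99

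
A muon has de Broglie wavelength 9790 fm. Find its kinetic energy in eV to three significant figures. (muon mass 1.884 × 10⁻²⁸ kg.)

KE = 75.9 eV

p = h/λ = 6.626 × 10⁻³⁴ / 9.790 × 10⁻¹² = 6.768 × 10⁻²³ kg·m/s.
KE = p²/(2m) = (6.768 × 10⁻²³)² / (2 × 1.884 × 10⁻²⁸) = 1.216 × 10⁻¹⁷ J = 75.9 eV.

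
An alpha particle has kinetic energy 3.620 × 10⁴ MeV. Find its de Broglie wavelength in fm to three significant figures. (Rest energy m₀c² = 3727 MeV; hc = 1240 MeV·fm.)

λ = 0.0312 fm

Total energy E = KE + m₀c² = 3.620 × 10⁴ + 3727 = 39927 MeV.
(pc)² = E² − (m₀c²)² = (39927)² − (3727)² = 1.580 × 10⁹ MeV², so pc = 3.975 × 10⁴ MeV.
λ = hc/(pc) = 1240 MeV·fm / 3.975 × 10⁴ MeV = 0.0312 fm.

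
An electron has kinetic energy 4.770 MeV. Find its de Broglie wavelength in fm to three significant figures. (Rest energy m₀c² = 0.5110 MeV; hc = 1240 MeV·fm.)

λ = 236 fm

Total energy E = KE + m₀c² = 4.770 + 0.5110 = 5.2810 MeV.
(pc)² = E² − (m₀c²)² = (5.2810)² − (0.5110)² = 27.63 MeV², so pc = 5.256 MeV.
λ = hc/(pc) = 1240 MeV·fm / 5.256 MeV = 236 fm.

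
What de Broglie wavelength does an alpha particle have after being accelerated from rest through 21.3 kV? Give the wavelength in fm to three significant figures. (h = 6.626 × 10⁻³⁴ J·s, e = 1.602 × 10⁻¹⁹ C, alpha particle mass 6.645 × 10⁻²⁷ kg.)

λ = 69.6 fm

KE = 2eV = 2 × 1.602 × 10⁻¹⁹ × 2.130 × 10⁴ = 6.825 × 10⁻¹⁵ J.
p = √(2mKE) = √(2 × 6.645 × 10⁻²⁷ × 6.825 × 10⁻¹⁵) = 9.524 × 10⁻²¹ kg·m/s.
λ = h/p = 6.626 × 10⁻³⁴ / 9.524 × 10⁻²¹ = 6.96 × 10⁻¹⁴ m = 69.6 fm.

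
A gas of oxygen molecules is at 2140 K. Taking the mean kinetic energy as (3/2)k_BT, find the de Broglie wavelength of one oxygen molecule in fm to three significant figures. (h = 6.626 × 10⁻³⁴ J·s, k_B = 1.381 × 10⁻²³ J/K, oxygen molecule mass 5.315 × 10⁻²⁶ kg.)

λ = 9650 fm

KE = (3/2)k_BT = 1.5 × 1.381 × 10⁻²³ × 2140 = 4.433 × 10⁻²⁰ J.
p = √(2mKE) = √(2 × 5.315 × 10⁻²⁶ × 4.433 × 10⁻²⁰) = 6.865 × 10⁻²³ kg·m/s.
λ = h/p = 9.65 × 10⁻¹² m = 9650 fm.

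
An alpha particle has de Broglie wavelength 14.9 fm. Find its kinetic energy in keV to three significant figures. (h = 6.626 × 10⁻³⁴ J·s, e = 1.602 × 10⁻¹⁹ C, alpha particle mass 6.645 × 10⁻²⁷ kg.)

p = h/λ = 6.626 × 10⁻³⁴ / 1.490 × 10⁻¹⁴ = 4.447 × 10⁻²⁰ kg·m/s.
KE = p²/(2m) = (4.447 × 10⁻²⁰)² / (2 × 6.645 × 10⁻²⁷) = 1.488 × 10⁻¹³ J = 929 keV.

KE = 929 keV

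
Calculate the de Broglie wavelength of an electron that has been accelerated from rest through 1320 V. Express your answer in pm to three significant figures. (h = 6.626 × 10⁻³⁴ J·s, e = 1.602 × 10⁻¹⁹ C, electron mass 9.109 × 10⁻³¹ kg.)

KE = eV = 1.602 × 10⁻¹⁹ × 1320 = 2.115 × 10⁻¹⁶ J.
p = √(2mKE) = √(2 × 9.109 × 10⁻³¹ × 2.115 × 10⁻¹⁶) = 1.963 × 10⁻²³ kg·m/s.
λ = h/p = 6.626 × 10⁻³⁴ / 1.963 × 10⁻²³ = 3.38 × 10⁻¹¹ m = 33.8 pm.

λ = 33.8 pm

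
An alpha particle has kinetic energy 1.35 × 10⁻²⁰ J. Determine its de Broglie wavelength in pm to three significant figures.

p = √(2mKE) = √(2 × 6.645 × 10⁻²⁷ × 1.350 × 10⁻²⁰) = 1.339 × 10⁻²³ kg·m/s.
λ = h/p = 6.626 × 10⁻³⁴ / 1.339 × 10⁻²³ = 4.95 × 10⁻¹¹ m = 49.5 pm.

λ = 49.5 pm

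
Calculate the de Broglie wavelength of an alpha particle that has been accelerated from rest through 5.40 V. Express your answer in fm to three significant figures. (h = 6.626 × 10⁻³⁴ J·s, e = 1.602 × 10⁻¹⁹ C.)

λ = 4370 fm

KE = 2eV = 2 × 1.602 × 10⁻¹⁹ × 5.400 = 1.730 × 10⁻¹⁸ J.
p = √(2mKE) = √(2 × 6.645 × 10⁻²⁷ × 1.730 × 10⁻¹⁸) = 1.516 × 10⁻²² kg·m/s.
λ = h/p = 6.626 × 10⁻³⁴ / 1.516 × 10⁻²² = 4.37 × 10⁻¹² m = 4370 fm.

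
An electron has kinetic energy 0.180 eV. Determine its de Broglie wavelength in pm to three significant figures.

λ = 2890 pm

KE = 0.180 eV = 2.884 × 10⁻²⁰ J.
p = √(2mKE) = √(2 × 9.109 × 10⁻³¹ × 2.884 × 10⁻²⁰) = 2.292 × 10⁻²⁵ kg·m/s.
λ = h/p = 6.626 × 10⁻³⁴ / 2.292 × 10⁻²⁵ = 2.89 × 10⁻⁹ m = 2890 pm.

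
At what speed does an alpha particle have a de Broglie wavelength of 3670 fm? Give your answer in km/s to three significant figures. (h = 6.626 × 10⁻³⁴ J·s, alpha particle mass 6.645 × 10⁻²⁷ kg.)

p = h/λ = 6.626 × 10⁻³⁴ / 3.670 × 10⁻¹² = 1.805 × 10⁻²² kg·m/s.
v = p/m = 1.805 × 10⁻²² / 6.645 × 10⁻²⁷ = 2.72 × 10⁴ m/s = 27.2 km/s.

v = 27.2 km/s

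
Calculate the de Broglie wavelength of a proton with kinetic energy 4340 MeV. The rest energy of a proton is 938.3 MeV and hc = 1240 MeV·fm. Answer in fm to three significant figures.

λ = 0.239 fm

Total energy E = KE + m₀c² = 4340 + 938.3 = 5278.3 MeV.
(pc)² = E² − (m₀c²)² = (5278.3)² − (938.3)² = 2.698 × 10⁷ MeV², so pc = 5194 MeV.
λ = hc/(pc) = 1240 MeV·fm / 5194 MeV = 0.239 fm.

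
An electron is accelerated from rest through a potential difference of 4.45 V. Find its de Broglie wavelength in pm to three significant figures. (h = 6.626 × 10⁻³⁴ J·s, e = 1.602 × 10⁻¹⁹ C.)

λ = 581 pm

KE = eV = 1.602 × 10⁻¹⁹ × 4.450 = 7.129 × 10⁻¹⁹ J.
p = √(2mKE) = √(2 × 9.109 × 10⁻³¹ × 7.129 × 10⁻¹⁹) = 1.140 × 10⁻²⁴ kg·m/s.
λ = h/p = 6.626 × 10⁻³⁴ / 1.140 × 10⁻²⁴ = 5.81 × 10⁻¹⁰ m = 581 pm.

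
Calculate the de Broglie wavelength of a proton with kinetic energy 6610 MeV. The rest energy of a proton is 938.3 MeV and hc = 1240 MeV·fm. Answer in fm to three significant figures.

λ = 0.166 fm

Total energy E = KE + m₀c² = 6610 + 938.3 = 7548.3 MeV.
(pc)² = E² − (m₀c²)² = (7548.3)² − (938.3)² = 5.610 × 10⁷ MeV², so pc = 7490 MeV.
λ = hc/(pc) = 1240 MeV·fm / 7490 MeV = 0.166 fm.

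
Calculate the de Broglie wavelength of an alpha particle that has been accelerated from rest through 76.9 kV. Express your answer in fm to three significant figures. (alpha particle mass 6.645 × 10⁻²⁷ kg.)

λ = 36.6 fm

KE = 2eV = 2 × 1.602 × 10⁻¹⁹ × 7.690 × 10⁴ = 2.464 × 10⁻¹⁴ J.
p = √(2mKE) = √(2 × 6.645 × 10⁻²⁷ × 2.464 × 10⁻¹⁴) = 1.810 × 10⁻²⁰ kg·m/s.
λ = h/p = 6.626 × 10⁻³⁴ / 1.810 × 10⁻²⁰ = 3.66 × 10⁻¹⁴ m = 36.6 fm.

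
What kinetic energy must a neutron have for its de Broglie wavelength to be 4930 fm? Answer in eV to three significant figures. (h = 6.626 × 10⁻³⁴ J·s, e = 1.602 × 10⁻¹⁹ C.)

KE = 33.7 eV

p = h/λ = 6.626 × 10⁻³⁴ / 4.930 × 10⁻¹² = 1.344 × 10⁻²² kg·m/s.
KE = p²/(2m) = (1.344 × 10⁻²²)² / (2 × 1.675 × 10⁻²⁷) = 5.392 × 10⁻¹⁸ J = 33.7 eV.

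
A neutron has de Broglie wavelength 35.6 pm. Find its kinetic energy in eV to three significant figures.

KE = 0.645 eV

p = h/λ = 6.626 × 10⁻³⁴ / 3.560 × 10⁻¹¹ = 1.861 × 10⁻²³ kg·m/s.
KE = p²/(2m) = (1.861 × 10⁻²³)² / (2 × 1.675 × 10⁻²⁷) = 1.034 × 10⁻¹⁹ J = 0.645 eV.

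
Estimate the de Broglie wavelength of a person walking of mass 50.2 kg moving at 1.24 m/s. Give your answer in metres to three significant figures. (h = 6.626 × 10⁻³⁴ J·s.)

λ = 1.06 × 10⁻³⁵ m

p = mv = 50.2 × 1.24 = 6.225 × 10¹ kg·m/s.
λ = h/p = 6.626 × 10⁻³⁴ / 6.225 × 10¹ = 1.06 × 10⁻³⁵ m.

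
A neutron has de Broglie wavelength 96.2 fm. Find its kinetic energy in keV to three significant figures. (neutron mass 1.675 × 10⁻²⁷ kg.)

p = h/λ = 6.626 × 10⁻³⁴ / 9.620 × 10⁻¹⁴ = 6.888 × 10⁻²¹ kg·m/s.
KE = p²/(2m) = (6.888 × 10⁻²¹)² / (2 × 1.675 × 10⁻²⁷) = 1.416 × 10⁻¹⁴ J = 88.4 keV.

KE = 88.4 keV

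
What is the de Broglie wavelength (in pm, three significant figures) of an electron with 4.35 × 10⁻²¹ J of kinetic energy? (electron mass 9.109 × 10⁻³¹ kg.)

λ = 7440 pm

p = √(2mKE) = √(2 × 9.109 × 10⁻³¹ × 4.350 × 10⁻²¹) = 8.902 × 10⁻²⁶ kg·m/s.
λ = h/p = 6.626 × 10⁻³⁴ / 8.902 × 10⁻²⁶ = 7.44 × 10⁻⁹ m = 7440 pm.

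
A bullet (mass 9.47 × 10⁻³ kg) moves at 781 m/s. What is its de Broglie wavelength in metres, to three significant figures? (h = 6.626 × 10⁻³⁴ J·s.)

λ = 8.96 × 10⁻³⁵ m

p = mv = 9.47 × 10⁻³ × 781 = 7.396 kg·m/s.
λ = h/p = 6.626 × 10⁻³⁴ / 7.396 = 8.96 × 10⁻³⁵ m.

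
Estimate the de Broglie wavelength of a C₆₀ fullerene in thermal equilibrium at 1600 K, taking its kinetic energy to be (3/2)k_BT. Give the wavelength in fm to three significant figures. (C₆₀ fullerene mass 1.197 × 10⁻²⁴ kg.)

KE = (3/2)k_BT = 1.5 × 1.381 × 10⁻²³ × 1600 = 3.314 × 10⁻²⁰ J.
p = √(2mKE) = √(2 × 1.197 × 10⁻²⁴ × 3.314 × 10⁻²⁰) = 2.817 × 10⁻²² kg·m/s.
λ = h/p = 2.35 × 10⁻¹² m = 2350 fm.

λ = 2350 fm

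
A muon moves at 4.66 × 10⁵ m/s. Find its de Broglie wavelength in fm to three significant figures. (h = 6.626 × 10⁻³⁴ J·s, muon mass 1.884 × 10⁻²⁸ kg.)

p = mv = 1.884 × 10⁻²⁸ × 4.66 × 10⁵ = 8.779 × 10⁻²³ kg·m/s.
λ = h/p = 6.626 × 10⁻³⁴ / 8.779 × 10⁻²³ = 7.55 × 10⁻¹² m = 7550 fm.

λ = 7550 fm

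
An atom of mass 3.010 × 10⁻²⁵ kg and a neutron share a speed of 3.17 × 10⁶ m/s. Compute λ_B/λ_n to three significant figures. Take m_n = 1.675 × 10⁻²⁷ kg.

At fixed v, p = mv so λ = h/(mv) ∝ 1/m.
λ_B/λ_n = m_n/m_B = 1.675 × 10⁻²⁷/3.010 × 10⁻²⁵ = 5.56 × 10⁻³.

λ_B/λ_n = 5.56 × 10⁻³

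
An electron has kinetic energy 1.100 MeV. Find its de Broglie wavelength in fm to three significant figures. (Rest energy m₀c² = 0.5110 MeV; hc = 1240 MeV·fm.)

λ = 812 fm

Total energy E = KE + m₀c² = 1.100 + 0.5110 = 1.6110 MeV.
(pc)² = E² − (m₀c²)² = (1.6110)² − (0.5110)² = 2.334 MeV², so pc = 1.528 MeV.
λ = hc/(pc) = 1240 MeV·fm / 1.528 MeV = 812 fm.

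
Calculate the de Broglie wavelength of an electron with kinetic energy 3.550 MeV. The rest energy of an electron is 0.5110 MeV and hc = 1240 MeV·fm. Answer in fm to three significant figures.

Total energy E = KE + m₀c² = 3.550 + 0.5110 = 4.0610 MeV.
(pc)² = E² − (m₀c²)² = (4.0610)² − (0.5110)² = 16.23 MeV², so pc = 4.029 MeV.
λ = hc/(pc) = 1240 MeV·fm / 4.029 MeV = 308 fm.

λ = 308 fm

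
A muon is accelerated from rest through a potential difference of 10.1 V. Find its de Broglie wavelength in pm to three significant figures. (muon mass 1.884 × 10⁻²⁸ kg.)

KE = eV = 1.602 × 10⁻¹⁹ × 10.10 = 1.618 × 10⁻¹⁸ J.
p = √(2mKE) = √(2 × 1.884 × 10⁻²⁸ × 1.618 × 10⁻¹⁸) = 2.469 × 10⁻²³ kg·m/s.
λ = h/p = 6.626 × 10⁻³⁴ / 2.469 × 10⁻²³ = 2.68 × 10⁻¹¹ m = 26.8 pm.

λ = 26.8 pm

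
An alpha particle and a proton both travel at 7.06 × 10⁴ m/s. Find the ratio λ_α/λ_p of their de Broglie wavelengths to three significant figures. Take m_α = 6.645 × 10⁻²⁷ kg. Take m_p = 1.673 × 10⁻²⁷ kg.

λ_α/λ_p = 0.252

At fixed v, p = mv so λ = h/(mv) ∝ 1/m.
λ_α/λ_p = m_p/m_α = 1.673 × 10⁻²⁷/6.645 × 10⁻²⁷ = 0.252.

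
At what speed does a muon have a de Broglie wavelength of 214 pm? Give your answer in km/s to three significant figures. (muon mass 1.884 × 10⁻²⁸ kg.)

v = 16.4 km/s

p = h/λ = 6.626 × 10⁻³⁴ / 2.140 × 10⁻¹⁰ = 3.096 × 10⁻²⁴ kg·m/s.
v = p/m = 3.096 × 10⁻²⁴ / 1.884 × 10⁻²⁸ = 1.64 × 10⁴ m/s = 16.4 km/s.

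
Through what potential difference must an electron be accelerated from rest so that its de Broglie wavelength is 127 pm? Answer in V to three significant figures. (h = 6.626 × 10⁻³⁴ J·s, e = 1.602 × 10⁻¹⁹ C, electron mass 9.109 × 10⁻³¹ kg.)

p = h/λ = 6.626 × 10⁻³⁴ / 1.270 × 10⁻¹⁰ = 5.217 × 10⁻²⁴ kg·m/s.
KE = p²/(2m) = 1.494 × 10⁻¹⁷ J.
V = KE/e = 1.494 × 10⁻¹⁷ / (1.602 × 10⁻¹⁹) = 93.3 V.

V = 93.3 V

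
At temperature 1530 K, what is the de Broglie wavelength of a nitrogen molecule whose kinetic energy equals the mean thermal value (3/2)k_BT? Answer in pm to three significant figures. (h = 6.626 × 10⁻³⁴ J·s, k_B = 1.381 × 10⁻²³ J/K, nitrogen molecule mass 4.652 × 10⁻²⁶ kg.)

KE = (3/2)k_BT = 1.5 × 1.381 × 10⁻²³ × 1530 = 3.169 × 10⁻²⁰ J.
p = √(2mKE) = √(2 × 4.652 × 10⁻²⁶ × 3.169 × 10⁻²⁰) = 5.430 × 10⁻²³ kg·m/s.
λ = h/p = 1.22 × 10⁻¹¹ m = 12.2 pm.

λ = 12.2 pm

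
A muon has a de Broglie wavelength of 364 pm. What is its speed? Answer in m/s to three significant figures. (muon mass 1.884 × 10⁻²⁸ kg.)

p = h/λ = 6.626 × 10⁻³⁴ / 3.640 × 10⁻¹⁰ = 1.820 × 10⁻²⁴ kg·m/s.
v = p/m = 1.820 × 10⁻²⁴ / 1.884 × 10⁻²⁸ = 9.66 × 10³ m/s = 9660 m/s.

v = 9660 m/s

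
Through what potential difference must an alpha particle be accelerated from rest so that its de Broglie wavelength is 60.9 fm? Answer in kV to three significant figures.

V = 27.8 kV

p = h/λ = 6.626 × 10⁻³⁴ / 6.090 × 10⁻¹⁴ = 1.088 × 10⁻²⁰ kg·m/s.
KE = p²/(2m) = 8.907 × 10⁻¹⁵ J.
V = KE/2e = 8.907 × 10⁻¹⁵ / (2 × 1.602 × 10⁻¹⁹) = 27.8 kV.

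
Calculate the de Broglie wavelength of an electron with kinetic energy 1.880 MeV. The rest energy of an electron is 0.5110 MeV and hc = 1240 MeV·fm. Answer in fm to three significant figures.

Total energy E = KE + m₀c² = 1.880 + 0.5110 = 2.3910 MeV.
(pc)² = E² − (m₀c²)² = (2.3910)² − (0.5110)² = 5.456 MeV², so pc = 2.336 MeV.
λ = hc/(pc) = 1240 MeV·fm / 2.336 MeV = 531 fm.

λ = 531 fm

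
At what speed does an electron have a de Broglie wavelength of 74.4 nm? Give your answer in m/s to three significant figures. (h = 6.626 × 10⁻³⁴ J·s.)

p = h/λ = 6.626 × 10⁻³⁴ / 7.440 × 10⁻⁸ = 8.906 × 10⁻²⁷ kg·m/s.
v = p/m = 8.906 × 10⁻²⁷ / 9.109 × 10⁻³¹ = 9.78 × 10³ m/s = 9780 m/s.

v = 9780 m/s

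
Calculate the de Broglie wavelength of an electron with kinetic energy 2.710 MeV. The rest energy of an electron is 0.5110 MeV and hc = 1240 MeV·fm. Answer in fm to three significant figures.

λ = 390 fm

Total energy E = KE + m₀c² = 2.710 + 0.5110 = 3.2210 MeV.
(pc)² = E² − (m₀c²)² = (3.2210)² − (0.5110)² = 10.11 MeV², so pc = 3.180 MeV.
λ = hc/(pc) = 1240 MeV·fm / 3.180 MeV = 390 fm.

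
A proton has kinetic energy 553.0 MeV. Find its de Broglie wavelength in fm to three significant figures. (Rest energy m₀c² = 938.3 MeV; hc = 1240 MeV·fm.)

λ = 1.07 fm

Total energy E = KE + m₀c² = 553.0 + 938.3 = 1491.3 MeV.
(pc)² = E² − (m₀c²)² = (1491.3)² − (938.3)² = 1.344 × 10⁶ MeV², so pc = 1159 MeV.
λ = hc/(pc) = 1240 MeV·fm / 1159 MeV = 1.07 fm.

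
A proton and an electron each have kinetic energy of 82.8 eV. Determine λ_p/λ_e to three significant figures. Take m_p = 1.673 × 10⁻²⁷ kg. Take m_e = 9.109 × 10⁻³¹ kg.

λ_p/λ_e = 0.0233

At fixed KE, p = √(2mKE) so λ = h/p ∝ 1/√m.
λ_p/λ_e = √(m_e/m_p) = √(9.109 × 10⁻³¹/1.673 × 10⁻²⁷) = √(5.445 × 10⁻⁴) = 0.0233.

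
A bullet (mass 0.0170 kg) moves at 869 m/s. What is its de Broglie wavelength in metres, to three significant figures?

λ = 4.49 × 10⁻³⁵ m

p = mv = 0.0170 × 869 = 1.477 × 10¹ kg·m/s.
λ = h/p = 6.626 × 10⁻³⁴ / 1.477 × 10¹ = 4.49 × 10⁻³⁵ m.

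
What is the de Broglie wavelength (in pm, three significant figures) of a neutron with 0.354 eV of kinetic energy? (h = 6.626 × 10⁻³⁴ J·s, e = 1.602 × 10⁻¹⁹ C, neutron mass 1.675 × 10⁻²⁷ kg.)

KE = 0.354 eV = 5.671 × 10⁻²⁰ J.
p = √(2mKE) = √(2 × 1.675 × 10⁻²⁷ × 5.671 × 10⁻²⁰) = 1.378 × 10⁻²³ kg·m/s.
λ = h/p = 6.626 × 10⁻³⁴ / 1.378 × 10⁻²³ = 4.81 × 10⁻¹¹ m = 48.1 pm.

λ = 48.1 pm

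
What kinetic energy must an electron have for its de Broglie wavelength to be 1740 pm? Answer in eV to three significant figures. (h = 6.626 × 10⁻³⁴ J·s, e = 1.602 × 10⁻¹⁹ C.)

p = h/λ = 6.626 × 10⁻³⁴ / 1.740 × 10⁻⁹ = 3.808 × 10⁻²⁵ kg·m/s.
KE = p²/(2m) = (3.808 × 10⁻²⁵)² / (2 × 9.109 × 10⁻³¹) = 7.960 × 10⁻²⁰ J = 0.497 eV.

KE = 0.497 eV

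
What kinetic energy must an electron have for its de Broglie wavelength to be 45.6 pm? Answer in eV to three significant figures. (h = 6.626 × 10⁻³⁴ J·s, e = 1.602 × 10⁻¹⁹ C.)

KE = 723 eV

p = h/λ = 6.626 × 10⁻³⁴ / 4.560 × 10⁻¹¹ = 1.453 × 10⁻²³ kg·m/s.
KE = p²/(2m) = (1.453 × 10⁻²³)² / (2 × 9.109 × 10⁻³¹) = 1.159 × 10⁻¹⁶ J = 723 eV.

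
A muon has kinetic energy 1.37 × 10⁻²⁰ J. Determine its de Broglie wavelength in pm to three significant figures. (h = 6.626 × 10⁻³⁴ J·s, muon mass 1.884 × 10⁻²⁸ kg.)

p = √(2mKE) = √(2 × 1.884 × 10⁻²⁸ × 1.370 × 10⁻²⁰) = 2.272 × 10⁻²⁴ kg·m/s.
λ = h/p = 6.626 × 10⁻³⁴ / 2.272 × 10⁻²⁴ = 2.92 × 10⁻¹⁰ m = 292 pm.

λ = 292 pm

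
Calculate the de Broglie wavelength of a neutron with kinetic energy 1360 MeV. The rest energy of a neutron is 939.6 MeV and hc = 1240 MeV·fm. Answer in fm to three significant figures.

Total energy E = KE + m₀c² = 1360 + 939.6 = 2299.6 MeV.
(pc)² = E² − (m₀c²)² = (2299.6)² − (939.6)² = 4.405 × 10⁶ MeV², so pc = 2099 MeV.
λ = hc/(pc) = 1240 MeV·fm / 2099 MeV = 0.591 fm.

λ = 0.591 fm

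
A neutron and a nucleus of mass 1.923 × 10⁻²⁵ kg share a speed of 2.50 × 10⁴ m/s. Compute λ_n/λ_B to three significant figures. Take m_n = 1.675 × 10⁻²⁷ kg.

λ_n/λ_B = 115

At fixed v, p = mv so λ = h/(mv) ∝ 1/m.
λ_n/λ_B = m_B/m_n = 1.923 × 10⁻²⁵/1.675 × 10⁻²⁷ = 115.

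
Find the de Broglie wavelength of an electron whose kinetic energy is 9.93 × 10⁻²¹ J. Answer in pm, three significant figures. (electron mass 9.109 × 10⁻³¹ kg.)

λ = 4930 pm

p = √(2mKE) = √(2 × 9.109 × 10⁻³¹ × 9.930 × 10⁻²¹) = 1.345 × 10⁻²⁵ kg·m/s.
λ = h/p = 6.626 × 10⁻³⁴ / 1.345 × 10⁻²⁵ = 4.93 × 10⁻⁹ m = 4930 pm.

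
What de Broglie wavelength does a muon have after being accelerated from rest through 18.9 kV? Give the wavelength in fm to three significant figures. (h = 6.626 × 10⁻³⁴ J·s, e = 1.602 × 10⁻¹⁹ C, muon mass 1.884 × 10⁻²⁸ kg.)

KE = eV = 1.602 × 10⁻¹⁹ × 1.890 × 10⁴ = 3.028 × 10⁻¹⁵ J.
p = √(2mKE) = √(2 × 1.884 × 10⁻²⁸ × 3.028 × 10⁻¹⁵) = 1.068 × 10⁻²¹ kg·m/s.
λ = h/p = 6.626 × 10⁻³⁴ / 1.068 × 10⁻²¹ = 6.20 × 10⁻¹³ m = 620 fm.

λ = 620 fm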